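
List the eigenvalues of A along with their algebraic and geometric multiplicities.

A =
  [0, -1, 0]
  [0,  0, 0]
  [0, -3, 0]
λ = 0: alg = 3, geom = 2

Step 1 — factor the characteristic polynomial to read off the algebraic multiplicities:
  χ_A(x) = x^3

Step 2 — compute geometric multiplicities via the rank-nullity identity g(λ) = n − rank(A − λI):
  rank(A − (0)·I) = 1, so dim ker(A − (0)·I) = n − 1 = 2

Summary:
  λ = 0: algebraic multiplicity = 3, geometric multiplicity = 2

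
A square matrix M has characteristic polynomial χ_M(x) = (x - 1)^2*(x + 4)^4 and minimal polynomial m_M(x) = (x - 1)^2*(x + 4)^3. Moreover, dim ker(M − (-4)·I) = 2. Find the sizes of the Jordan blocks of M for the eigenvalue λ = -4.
Block sizes for λ = -4: [3, 1]

Step 1 — from the characteristic polynomial, algebraic multiplicity of λ = -4 is 4. From dim ker(M − (-4)·I) = 2, there are exactly 2 Jordan blocks for λ = -4.
Step 2 — from the minimal polynomial, the factor (x + 4)^3 tells us the largest block for λ = -4 has size 3.
Step 3 — with total size 4, 2 blocks, and largest block 3, the block sizes (in nonincreasing order) are [3, 1].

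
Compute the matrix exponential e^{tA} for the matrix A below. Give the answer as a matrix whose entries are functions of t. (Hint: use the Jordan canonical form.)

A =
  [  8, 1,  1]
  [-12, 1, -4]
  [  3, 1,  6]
e^{tA} =
  [3*t*exp(5*t) + exp(5*t), t*exp(5*t), t*exp(5*t)]
  [-12*t*exp(5*t), -4*t*exp(5*t) + exp(5*t), -4*t*exp(5*t)]
  [3*t*exp(5*t), t*exp(5*t), t*exp(5*t) + exp(5*t)]

Strategy: write A = P · J · P⁻¹ where J is a Jordan canonical form, so e^{tA} = P · e^{tJ} · P⁻¹, and e^{tJ} can be computed block-by-block.

A has Jordan form
J =
  [5, 1, 0]
  [0, 5, 0]
  [0, 0, 5]
(up to reordering of blocks).

Per-block formulas:
  For a 1×1 block at λ = 5: exp(t · [5]) = [e^(5t)].
  For a 2×2 Jordan block J_2(5): exp(t · J_2(5)) = e^(5t)·(I + t·N), where N is the 2×2 nilpotent shift.

After assembling e^{tJ} and conjugating by P, we get:

e^{tA} =
  [3*t*exp(5*t) + exp(5*t), t*exp(5*t), t*exp(5*t)]
  [-12*t*exp(5*t), -4*t*exp(5*t) + exp(5*t), -4*t*exp(5*t)]
  [3*t*exp(5*t), t*exp(5*t), t*exp(5*t) + exp(5*t)]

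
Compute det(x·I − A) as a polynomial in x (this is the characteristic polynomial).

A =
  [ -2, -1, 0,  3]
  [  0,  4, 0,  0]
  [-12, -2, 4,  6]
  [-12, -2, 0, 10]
x^4 - 16*x^3 + 96*x^2 - 256*x + 256

Expanding det(x·I − A) (e.g. by cofactor expansion or by noting that A is similar to its Jordan form J, which has the same characteristic polynomial as A) gives
  χ_A(x) = x^4 - 16*x^3 + 96*x^2 - 256*x + 256
which factors as (x - 4)^4. The eigenvalues (with algebraic multiplicities) are λ = 4 with multiplicity 4.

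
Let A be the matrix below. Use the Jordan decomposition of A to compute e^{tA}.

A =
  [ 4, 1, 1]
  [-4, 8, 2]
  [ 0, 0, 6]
e^{tA} =
  [-2*t*exp(6*t) + exp(6*t), t*exp(6*t), t*exp(6*t)]
  [-4*t*exp(6*t), 2*t*exp(6*t) + exp(6*t), 2*t*exp(6*t)]
  [0, 0, exp(6*t)]

Strategy: write A = P · J · P⁻¹ where J is a Jordan canonical form, so e^{tA} = P · e^{tJ} · P⁻¹, and e^{tJ} can be computed block-by-block.

A has Jordan form
J =
  [6, 1, 0]
  [0, 6, 0]
  [0, 0, 6]
(up to reordering of blocks).

Per-block formulas:
  For a 1×1 block at λ = 6: exp(t · [6]) = [e^(6t)].
  For a 2×2 Jordan block J_2(6): exp(t · J_2(6)) = e^(6t)·(I + t·N), where N is the 2×2 nilpotent shift.

After assembling e^{tJ} and conjugating by P, we get:

e^{tA} =
  [-2*t*exp(6*t) + exp(6*t), t*exp(6*t), t*exp(6*t)]
  [-4*t*exp(6*t), 2*t*exp(6*t) + exp(6*t), 2*t*exp(6*t)]
  [0, 0, exp(6*t)]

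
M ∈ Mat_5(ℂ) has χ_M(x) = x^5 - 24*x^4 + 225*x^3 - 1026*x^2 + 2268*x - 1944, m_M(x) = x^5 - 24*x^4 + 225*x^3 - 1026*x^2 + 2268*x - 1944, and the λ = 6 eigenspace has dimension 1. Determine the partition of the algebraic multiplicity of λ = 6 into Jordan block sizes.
Block sizes for λ = 6: [3]

Step 1 — from the characteristic polynomial, algebraic multiplicity of λ = 6 is 3. From dim ker(M − (6)·I) = 1, there are exactly 1 Jordan blocks for λ = 6.
Step 2 — from the minimal polynomial, the factor (x − 6)^3 tells us the largest block for λ = 6 has size 3.
Step 3 — with total size 3, 1 blocks, and largest block 3, the block sizes (in nonincreasing order) are [3].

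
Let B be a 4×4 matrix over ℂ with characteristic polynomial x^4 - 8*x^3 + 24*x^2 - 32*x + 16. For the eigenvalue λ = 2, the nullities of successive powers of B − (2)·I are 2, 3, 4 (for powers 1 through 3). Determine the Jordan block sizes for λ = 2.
Block sizes for λ = 2: [3, 1]

From the dimensions of kernels of powers, the number of Jordan blocks of size at least j is d_j − d_{j−1} where d_j = dim ker(N^j) (with d_0 = 0). Computing the differences gives [2, 1, 1].
The number of blocks of size exactly k is (#blocks of size ≥ k) − (#blocks of size ≥ k + 1), so the partition is: 1 block(s) of size 1, 1 block(s) of size 3.
In nonincreasing order the block sizes are [3, 1].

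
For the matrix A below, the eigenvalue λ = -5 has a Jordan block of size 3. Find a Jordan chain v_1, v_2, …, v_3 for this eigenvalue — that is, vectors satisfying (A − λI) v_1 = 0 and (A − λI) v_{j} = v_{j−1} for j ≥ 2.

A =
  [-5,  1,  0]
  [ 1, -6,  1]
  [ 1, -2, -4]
A Jordan chain for λ = -5 of length 3:
v_1 = (1, 0, -1)ᵀ
v_2 = (0, 1, 1)ᵀ
v_3 = (1, 0, 0)ᵀ

Let N = A − (-5)·I. We want v_3 with N^3 v_3 = 0 but N^2 v_3 ≠ 0; then v_{j-1} := N · v_j for j = 3, …, 2.

Pick v_3 = (1, 0, 0)ᵀ.
Then v_2 = N · v_3 = (0, 1, 1)ᵀ.
Then v_1 = N · v_2 = (1, 0, -1)ᵀ.

Sanity check: (A − (-5)·I) v_1 = (0, 0, 0)ᵀ = 0. ✓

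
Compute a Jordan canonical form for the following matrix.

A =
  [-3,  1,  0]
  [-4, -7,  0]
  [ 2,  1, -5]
J_2(-5) ⊕ J_1(-5)

The characteristic polynomial is
  det(x·I − A) = x^3 + 15*x^2 + 75*x + 125 = (x + 5)^3

Eigenvalues and multiplicities (the geometric multiplicity of λ is n − rank(A − λI), which equals the number of Jordan blocks for λ):
  λ = -5: algebraic multiplicity = 3, geometric multiplicity = 2

Determining the block sizes for each eigenvalue:
  λ = -5: 2 blocks summing to 3 forces exactly one block of size 2 and the rest size 1 → block sizes [2, 1]

Assembling the blocks gives a Jordan form
J =
  [-5,  1,  0]
  [ 0, -5,  0]
  [ 0,  0, -5]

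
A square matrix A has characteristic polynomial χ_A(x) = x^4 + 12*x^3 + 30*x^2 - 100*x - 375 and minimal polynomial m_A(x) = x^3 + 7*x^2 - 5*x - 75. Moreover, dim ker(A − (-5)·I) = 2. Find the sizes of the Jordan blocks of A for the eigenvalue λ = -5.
Block sizes for λ = -5: [2, 1]

Step 1 — from the characteristic polynomial, algebraic multiplicity of λ = -5 is 3. From dim ker(A − (-5)·I) = 2, there are exactly 2 Jordan blocks for λ = -5.
Step 2 — from the minimal polynomial, the factor (x + 5)^2 tells us the largest block for λ = -5 has size 2.
Step 3 — with total size 3, 2 blocks, and largest block 2, the block sizes (in nonincreasing order) are [2, 1].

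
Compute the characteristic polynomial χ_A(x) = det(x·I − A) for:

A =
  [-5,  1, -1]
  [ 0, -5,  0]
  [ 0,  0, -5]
x^3 + 15*x^2 + 75*x + 125

Expanding det(x·I − A) (e.g. by cofactor expansion or by noting that A is similar to its Jordan form J, which has the same characteristic polynomial as A) gives
  χ_A(x) = x^3 + 15*x^2 + 75*x + 125
which factors as (x + 5)^3. The eigenvalues (with algebraic multiplicities) are λ = -5 with multiplicity 3.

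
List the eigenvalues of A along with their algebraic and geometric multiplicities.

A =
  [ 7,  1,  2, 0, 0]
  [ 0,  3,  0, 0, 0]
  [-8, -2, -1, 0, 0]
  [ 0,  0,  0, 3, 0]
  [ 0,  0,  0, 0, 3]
λ = 3: alg = 5, geom = 4

Step 1 — factor the characteristic polynomial to read off the algebraic multiplicities:
  χ_A(x) = (x - 3)^5

Step 2 — compute geometric multiplicities via the rank-nullity identity g(λ) = n − rank(A − λI):
  rank(A − (3)·I) = 1, so dim ker(A − (3)·I) = n − 1 = 4

Summary:
  λ = 3: algebraic multiplicity = 5, geometric multiplicity = 4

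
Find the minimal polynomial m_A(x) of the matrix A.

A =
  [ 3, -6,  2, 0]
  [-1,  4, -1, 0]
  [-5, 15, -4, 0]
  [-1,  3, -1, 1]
x^2 - 2*x + 1

The characteristic polynomial is χ_A(x) = (x - 1)^4, so the eigenvalues are known. The minimal polynomial is
  m_A(x) = Π_λ (x − λ)^{k_λ}
where k_λ is the size of the *largest* Jordan block for λ (equivalently, the smallest k with (A − λI)^k v = 0 for every generalised eigenvector v of λ).

  λ = 1: largest Jordan block has size 2, contributing (x − 1)^2

So m_A(x) = (x - 1)^2 = x^2 - 2*x + 1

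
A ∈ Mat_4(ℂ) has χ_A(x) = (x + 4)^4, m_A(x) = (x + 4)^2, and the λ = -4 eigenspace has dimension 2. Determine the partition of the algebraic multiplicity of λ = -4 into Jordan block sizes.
Block sizes for λ = -4: [2, 2]

Step 1 — from the characteristic polynomial, algebraic multiplicity of λ = -4 is 4. From dim ker(A − (-4)·I) = 2, there are exactly 2 Jordan blocks for λ = -4.
Step 2 — from the minimal polynomial, the factor (x + 4)^2 tells us the largest block for λ = -4 has size 2.
Step 3 — with total size 4, 2 blocks, and largest block 2, the block sizes (in nonincreasing order) are [2, 2].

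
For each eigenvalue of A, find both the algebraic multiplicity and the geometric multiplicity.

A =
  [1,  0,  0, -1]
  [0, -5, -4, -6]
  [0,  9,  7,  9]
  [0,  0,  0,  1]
λ = 1: alg = 4, geom = 2

Step 1 — factor the characteristic polynomial to read off the algebraic multiplicities:
  χ_A(x) = (x - 1)^4

Step 2 — compute geometric multiplicities via the rank-nullity identity g(λ) = n − rank(A − λI):
  rank(A − (1)·I) = 2, so dim ker(A − (1)·I) = n − 2 = 2

Summary:
  λ = 1: algebraic multiplicity = 4, geometric multiplicity = 2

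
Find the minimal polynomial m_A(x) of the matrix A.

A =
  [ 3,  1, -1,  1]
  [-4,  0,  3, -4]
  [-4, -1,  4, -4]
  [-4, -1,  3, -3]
x^3 - 3*x^2 + 3*x - 1

The characteristic polynomial is χ_A(x) = (x - 1)^4, so the eigenvalues are known. The minimal polynomial is
  m_A(x) = Π_λ (x − λ)^{k_λ}
where k_λ is the size of the *largest* Jordan block for λ (equivalently, the smallest k with (A − λI)^k v = 0 for every generalised eigenvector v of λ).

  λ = 1: largest Jordan block has size 3, contributing (x − 1)^3

So m_A(x) = (x - 1)^3 = x^3 - 3*x^2 + 3*x - 1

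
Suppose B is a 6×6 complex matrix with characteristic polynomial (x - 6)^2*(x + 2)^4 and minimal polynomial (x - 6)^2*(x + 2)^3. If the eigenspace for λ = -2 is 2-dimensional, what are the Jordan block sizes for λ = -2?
Block sizes for λ = -2: [3, 1]

Step 1 — from the characteristic polynomial, algebraic multiplicity of λ = -2 is 4. From dim ker(B − (-2)·I) = 2, there are exactly 2 Jordan blocks for λ = -2.
Step 2 — from the minimal polynomial, the factor (x + 2)^3 tells us the largest block for λ = -2 has size 3.
Step 3 — with total size 4, 2 blocks, and largest block 3, the block sizes (in nonincreasing order) are [3, 1].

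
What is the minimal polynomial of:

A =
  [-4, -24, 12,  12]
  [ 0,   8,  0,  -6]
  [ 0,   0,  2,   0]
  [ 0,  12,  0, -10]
x^2 + 2*x - 8

The characteristic polynomial is χ_A(x) = (x - 2)^2*(x + 4)^2, so the eigenvalues are known. The minimal polynomial is
  m_A(x) = Π_λ (x − λ)^{k_λ}
where k_λ is the size of the *largest* Jordan block for λ (equivalently, the smallest k with (A − λI)^k v = 0 for every generalised eigenvector v of λ).

  λ = -4: largest Jordan block has size 1, contributing (x + 4)
  λ = 2: largest Jordan block has size 1, contributing (x − 2)

So m_A(x) = (x - 2)*(x + 4) = x^2 + 2*x - 8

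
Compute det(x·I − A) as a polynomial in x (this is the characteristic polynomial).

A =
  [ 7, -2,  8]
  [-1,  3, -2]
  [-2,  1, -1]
x^3 - 9*x^2 + 27*x - 27

Expanding det(x·I − A) (e.g. by cofactor expansion or by noting that A is similar to its Jordan form J, which has the same characteristic polynomial as A) gives
  χ_A(x) = x^3 - 9*x^2 + 27*x - 27
which factors as (x - 3)^3. The eigenvalues (with algebraic multiplicities) are λ = 3 with multiplicity 3.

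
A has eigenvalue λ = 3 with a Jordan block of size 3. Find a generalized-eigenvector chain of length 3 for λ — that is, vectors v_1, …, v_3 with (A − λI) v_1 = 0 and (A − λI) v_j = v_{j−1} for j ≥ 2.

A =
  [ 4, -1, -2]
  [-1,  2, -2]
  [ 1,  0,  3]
A Jordan chain for λ = 3 of length 3:
v_1 = (0, -2, 1)ᵀ
v_2 = (1, -1, 1)ᵀ
v_3 = (1, 0, 0)ᵀ

Let N = A − (3)·I. We want v_3 with N^3 v_3 = 0 but N^2 v_3 ≠ 0; then v_{j-1} := N · v_j for j = 3, …, 2.

Pick v_3 = (1, 0, 0)ᵀ.
Then v_2 = N · v_3 = (1, -1, 1)ᵀ.
Then v_1 = N · v_2 = (0, -2, 1)ᵀ.

Sanity check: (A − (3)·I) v_1 = (0, 0, 0)ᵀ = 0. ✓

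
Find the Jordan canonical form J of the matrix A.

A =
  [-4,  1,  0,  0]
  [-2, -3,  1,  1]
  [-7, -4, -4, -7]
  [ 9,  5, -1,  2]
J_3(-4) ⊕ J_1(3)

The characteristic polynomial is
  det(x·I − A) = x^4 + 9*x^3 + 12*x^2 - 80*x - 192 = (x - 3)*(x + 4)^3

Eigenvalues and multiplicities (the geometric multiplicity of λ is n − rank(A − λI), which equals the number of Jordan blocks for λ):
  λ = -4: algebraic multiplicity = 3, geometric multiplicity = 1
  λ = 3: algebraic multiplicity = 1, geometric multiplicity = 1

Determining the block sizes for each eigenvalue:
  λ = -4: one block (gm = 1), so the single block has size am = 3 → block sizes [3]
  λ = 3: one block (gm = 1), so the single block has size am = 1 → block sizes [1]

Assembling the blocks gives a Jordan form
J =
  [-4,  1,  0, 0]
  [ 0, -4,  1, 0]
  [ 0,  0, -4, 0]
  [ 0,  0,  0, 3]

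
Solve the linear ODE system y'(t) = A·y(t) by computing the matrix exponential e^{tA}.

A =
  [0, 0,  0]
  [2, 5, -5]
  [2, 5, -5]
e^{tA} =
  [1, 0, 0]
  [2*t, 5*t + 1, -5*t]
  [2*t, 5*t, 1 - 5*t]

Strategy: write A = P · J · P⁻¹ where J is a Jordan canonical form, so e^{tA} = P · e^{tJ} · P⁻¹, and e^{tJ} can be computed block-by-block.

A has Jordan form
J =
  [0, 1, 0]
  [0, 0, 0]
  [0, 0, 0]
(up to reordering of blocks).

Per-block formulas:
  For a 1×1 block at λ = 0: exp(t · [0]) = [e^(0t)].
  For a 2×2 Jordan block J_2(0): exp(t · J_2(0)) = e^(0t)·(I + t·N), where N is the 2×2 nilpotent shift.

After assembling e^{tJ} and conjugating by P, we get:

e^{tA} =
  [1, 0, 0]
  [2*t, 5*t + 1, -5*t]
  [2*t, 5*t, 1 - 5*t]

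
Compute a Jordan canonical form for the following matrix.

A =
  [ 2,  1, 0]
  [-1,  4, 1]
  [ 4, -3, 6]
J_3(4)

The characteristic polynomial is
  det(x·I − A) = x^3 - 12*x^2 + 48*x - 64 = (x - 4)^3

Eigenvalues and multiplicities (the geometric multiplicity of λ is n − rank(A − λI), which equals the number of Jordan blocks for λ):
  λ = 4: algebraic multiplicity = 3, geometric multiplicity = 1

Determining the block sizes for each eigenvalue:
  λ = 4: one block (gm = 1), so the single block has size am = 3 → block sizes [3]

Assembling the blocks gives a Jordan form
J =
  [4, 1, 0]
  [0, 4, 1]
  [0, 0, 4]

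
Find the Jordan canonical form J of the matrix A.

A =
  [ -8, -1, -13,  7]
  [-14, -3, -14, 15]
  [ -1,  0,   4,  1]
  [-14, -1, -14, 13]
J_2(-2) ⊕ J_2(5)

The characteristic polynomial is
  det(x·I − A) = x^4 - 6*x^3 - 11*x^2 + 60*x + 100 = (x - 5)^2*(x + 2)^2

Eigenvalues and multiplicities (the geometric multiplicity of λ is n − rank(A − λI), which equals the number of Jordan blocks for λ):
  λ = -2: algebraic multiplicity = 2, geometric multiplicity = 1
  λ = 5: algebraic multiplicity = 2, geometric multiplicity = 1

Determining the block sizes for each eigenvalue:
  λ = -2: one block (gm = 1), so the single block has size am = 2 → block sizes [2]
  λ = 5: one block (gm = 1), so the single block has size am = 2 → block sizes [2]

Assembling the blocks gives a Jordan form
J =
  [-2,  1, 0, 0]
  [ 0, -2, 0, 0]
  [ 0,  0, 5, 1]
  [ 0,  0, 0, 5]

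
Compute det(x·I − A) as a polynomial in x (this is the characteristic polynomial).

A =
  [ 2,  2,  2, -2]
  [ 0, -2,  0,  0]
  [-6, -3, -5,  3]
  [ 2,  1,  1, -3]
x^4 + 8*x^3 + 24*x^2 + 32*x + 16

Expanding det(x·I − A) (e.g. by cofactor expansion or by noting that A is similar to its Jordan form J, which has the same characteristic polynomial as A) gives
  χ_A(x) = x^4 + 8*x^3 + 24*x^2 + 32*x + 16
which factors as (x + 2)^4. The eigenvalues (with algebraic multiplicities) are λ = -2 with multiplicity 4.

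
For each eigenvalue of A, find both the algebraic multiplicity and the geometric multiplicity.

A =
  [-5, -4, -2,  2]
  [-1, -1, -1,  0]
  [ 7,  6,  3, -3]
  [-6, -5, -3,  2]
λ = -1: alg = 1, geom = 1; λ = 0: alg = 3, geom = 1

Step 1 — factor the characteristic polynomial to read off the algebraic multiplicities:
  χ_A(x) = x^3*(x + 1)

Step 2 — compute geometric multiplicities via the rank-nullity identity g(λ) = n − rank(A − λI):
  rank(A − (-1)·I) = 3, so dim ker(A − (-1)·I) = n − 3 = 1
  rank(A − (0)·I) = 3, so dim ker(A − (0)·I) = n − 3 = 1

Summary:
  λ = -1: algebraic multiplicity = 1, geometric multiplicity = 1
  λ = 0: algebraic multiplicity = 3, geometric multiplicity = 1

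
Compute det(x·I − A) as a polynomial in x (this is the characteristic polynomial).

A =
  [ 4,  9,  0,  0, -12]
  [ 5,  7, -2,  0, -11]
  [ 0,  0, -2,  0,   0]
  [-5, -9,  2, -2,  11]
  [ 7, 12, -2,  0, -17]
x^5 + 10*x^4 + 40*x^3 + 80*x^2 + 80*x + 32

Expanding det(x·I − A) (e.g. by cofactor expansion or by noting that A is similar to its Jordan form J, which has the same characteristic polynomial as A) gives
  χ_A(x) = x^5 + 10*x^4 + 40*x^3 + 80*x^2 + 80*x + 32
which factors as (x + 2)^5. The eigenvalues (with algebraic multiplicities) are λ = -2 with multiplicity 5.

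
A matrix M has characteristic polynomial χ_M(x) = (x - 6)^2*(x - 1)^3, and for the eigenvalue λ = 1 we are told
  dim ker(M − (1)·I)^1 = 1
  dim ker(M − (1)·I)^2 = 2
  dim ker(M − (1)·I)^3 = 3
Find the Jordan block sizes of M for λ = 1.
Block sizes for λ = 1: [3]

From the dimensions of kernels of powers, the number of Jordan blocks of size at least j is d_j − d_{j−1} where d_j = dim ker(N^j) (with d_0 = 0). Computing the differences gives [1, 1, 1].
The number of blocks of size exactly k is (#blocks of size ≥ k) − (#blocks of size ≥ k + 1), so the partition is: 1 block(s) of size 3.
In nonincreasing order the block sizes are [3].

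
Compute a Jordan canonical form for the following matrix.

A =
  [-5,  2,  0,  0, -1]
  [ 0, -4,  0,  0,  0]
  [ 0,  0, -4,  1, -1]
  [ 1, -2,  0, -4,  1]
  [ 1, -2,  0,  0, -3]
J_2(-4) ⊕ J_2(-4) ⊕ J_1(-4)

The characteristic polynomial is
  det(x·I − A) = x^5 + 20*x^4 + 160*x^3 + 640*x^2 + 1280*x + 1024 = (x + 4)^5

Eigenvalues and multiplicities (the geometric multiplicity of λ is n − rank(A − λI), which equals the number of Jordan blocks for λ):
  λ = -4: algebraic multiplicity = 5, geometric multiplicity = 3

Determining the block sizes for each eigenvalue:
  λ = -4: with am = 5 and gm = 3, the partition is not yet determined (e.g. several partitions of 5 into 3 parts exist). Let N = A − (-4)·I. Computing rank(N^1) = 2, rank(N^2) = 0; the number of blocks of size ≥ j is rank(N^{j−1}) − rank(N^j), giving [3, 2]. So we have 2 block(s) of size 2, 1 block(s) of size 1 → block sizes [2, 2, 1]

Assembling the blocks gives a Jordan form
J =
  [-4,  1,  0,  0,  0]
  [ 0, -4,  0,  0,  0]
  [ 0,  0, -4,  1,  0]
  [ 0,  0,  0, -4,  0]
  [ 0,  0,  0,  0, -4]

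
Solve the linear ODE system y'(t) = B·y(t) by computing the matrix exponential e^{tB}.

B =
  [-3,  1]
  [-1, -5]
e^{tB} =
  [t*exp(-4*t) + exp(-4*t), t*exp(-4*t)]
  [-t*exp(-4*t), -t*exp(-4*t) + exp(-4*t)]

Strategy: write B = P · J · P⁻¹ where J is a Jordan canonical form, so e^{tB} = P · e^{tJ} · P⁻¹, and e^{tJ} can be computed block-by-block.

B has Jordan form
J =
  [-4,  1]
  [ 0, -4]
(up to reordering of blocks).

Per-block formulas:
  For a 2×2 Jordan block J_2(-4): exp(t · J_2(-4)) = e^(-4t)·(I + t·N), where N is the 2×2 nilpotent shift.

After assembling e^{tJ} and conjugating by P, we get:

e^{tB} =
  [t*exp(-4*t) + exp(-4*t), t*exp(-4*t)]
  [-t*exp(-4*t), -t*exp(-4*t) + exp(-4*t)]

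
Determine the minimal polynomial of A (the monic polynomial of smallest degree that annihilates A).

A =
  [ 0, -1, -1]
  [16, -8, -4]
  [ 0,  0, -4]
x^2 + 8*x + 16

The characteristic polynomial is χ_A(x) = (x + 4)^3, so the eigenvalues are known. The minimal polynomial is
  m_A(x) = Π_λ (x − λ)^{k_λ}
where k_λ is the size of the *largest* Jordan block for λ (equivalently, the smallest k with (A − λI)^k v = 0 for every generalised eigenvector v of λ).

  λ = -4: largest Jordan block has size 2, contributing (x + 4)^2

So m_A(x) = (x + 4)^2 = x^2 + 8*x + 16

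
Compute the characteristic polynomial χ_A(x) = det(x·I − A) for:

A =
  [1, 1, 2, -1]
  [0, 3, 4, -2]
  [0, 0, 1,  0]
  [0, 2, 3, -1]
x^4 - 4*x^3 + 6*x^2 - 4*x + 1

Expanding det(x·I − A) (e.g. by cofactor expansion or by noting that A is similar to its Jordan form J, which has the same characteristic polynomial as A) gives
  χ_A(x) = x^4 - 4*x^3 + 6*x^2 - 4*x + 1
which factors as (x - 1)^4. The eigenvalues (with algebraic multiplicities) are λ = 1 with multiplicity 4.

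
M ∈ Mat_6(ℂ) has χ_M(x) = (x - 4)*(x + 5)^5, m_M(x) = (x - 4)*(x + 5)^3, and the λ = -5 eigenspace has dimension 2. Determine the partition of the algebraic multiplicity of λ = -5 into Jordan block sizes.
Block sizes for λ = -5: [3, 2]

Step 1 — from the characteristic polynomial, algebraic multiplicity of λ = -5 is 5. From dim ker(M − (-5)·I) = 2, there are exactly 2 Jordan blocks for λ = -5.
Step 2 — from the minimal polynomial, the factor (x + 5)^3 tells us the largest block for λ = -5 has size 3.
Step 3 — with total size 5, 2 blocks, and largest block 3, the block sizes (in nonincreasing order) are [3, 2].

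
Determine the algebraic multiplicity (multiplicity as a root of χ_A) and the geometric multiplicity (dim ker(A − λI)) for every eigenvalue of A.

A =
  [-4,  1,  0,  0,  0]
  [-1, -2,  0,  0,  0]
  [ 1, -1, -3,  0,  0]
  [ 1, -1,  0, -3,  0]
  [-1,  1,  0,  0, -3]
λ = -3: alg = 5, geom = 4

Step 1 — factor the characteristic polynomial to read off the algebraic multiplicities:
  χ_A(x) = (x + 3)^5

Step 2 — compute geometric multiplicities via the rank-nullity identity g(λ) = n − rank(A − λI):
  rank(A − (-3)·I) = 1, so dim ker(A − (-3)·I) = n − 1 = 4

Summary:
  λ = -3: algebraic multiplicity = 5, geometric multiplicity = 4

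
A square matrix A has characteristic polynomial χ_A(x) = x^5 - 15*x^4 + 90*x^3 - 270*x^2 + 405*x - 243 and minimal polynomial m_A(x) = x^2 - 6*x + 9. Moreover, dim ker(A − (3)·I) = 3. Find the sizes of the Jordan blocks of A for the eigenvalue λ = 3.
Block sizes for λ = 3: [2, 2, 1]

Step 1 — from the characteristic polynomial, algebraic multiplicity of λ = 3 is 5. From dim ker(A − (3)·I) = 3, there are exactly 3 Jordan blocks for λ = 3.
Step 2 — from the minimal polynomial, the factor (x − 3)^2 tells us the largest block for λ = 3 has size 2.
Step 3 — with total size 5, 3 blocks, and largest block 2, the block sizes (in nonincreasing order) are [2, 2, 1].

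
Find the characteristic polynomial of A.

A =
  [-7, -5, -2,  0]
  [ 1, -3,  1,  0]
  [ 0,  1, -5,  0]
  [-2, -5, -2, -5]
x^4 + 20*x^3 + 150*x^2 + 500*x + 625

Expanding det(x·I − A) (e.g. by cofactor expansion or by noting that A is similar to its Jordan form J, which has the same characteristic polynomial as A) gives
  χ_A(x) = x^4 + 20*x^3 + 150*x^2 + 500*x + 625
which factors as (x + 5)^4. The eigenvalues (with algebraic multiplicities) are λ = -5 with multiplicity 4.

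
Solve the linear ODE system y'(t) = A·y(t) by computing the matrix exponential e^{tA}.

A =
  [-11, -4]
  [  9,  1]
e^{tA} =
  [-6*t*exp(-5*t) + exp(-5*t), -4*t*exp(-5*t)]
  [9*t*exp(-5*t), 6*t*exp(-5*t) + exp(-5*t)]

Strategy: write A = P · J · P⁻¹ where J is a Jordan canonical form, so e^{tA} = P · e^{tJ} · P⁻¹, and e^{tJ} can be computed block-by-block.

A has Jordan form
J =
  [-5,  1]
  [ 0, -5]
(up to reordering of blocks).

Per-block formulas:
  For a 2×2 Jordan block J_2(-5): exp(t · J_2(-5)) = e^(-5t)·(I + t·N), where N is the 2×2 nilpotent shift.

After assembling e^{tJ} and conjugating by P, we get:

e^{tA} =
  [-6*t*exp(-5*t) + exp(-5*t), -4*t*exp(-5*t)]
  [9*t*exp(-5*t), 6*t*exp(-5*t) + exp(-5*t)]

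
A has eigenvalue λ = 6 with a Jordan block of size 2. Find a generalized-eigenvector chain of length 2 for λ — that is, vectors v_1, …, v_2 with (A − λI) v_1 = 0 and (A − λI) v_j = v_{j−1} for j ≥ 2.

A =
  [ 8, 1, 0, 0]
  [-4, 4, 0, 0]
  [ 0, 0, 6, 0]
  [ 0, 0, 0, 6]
A Jordan chain for λ = 6 of length 2:
v_1 = (2, -4, 0, 0)ᵀ
v_2 = (1, 0, 0, 0)ᵀ

Let N = A − (6)·I. We want v_2 with N^2 v_2 = 0 but N^1 v_2 ≠ 0; then v_{j-1} := N · v_j for j = 2, …, 2.

Pick v_2 = (1, 0, 0, 0)ᵀ.
Then v_1 = N · v_2 = (2, -4, 0, 0)ᵀ.

Sanity check: (A − (6)·I) v_1 = (0, 0, 0, 0)ᵀ = 0. ✓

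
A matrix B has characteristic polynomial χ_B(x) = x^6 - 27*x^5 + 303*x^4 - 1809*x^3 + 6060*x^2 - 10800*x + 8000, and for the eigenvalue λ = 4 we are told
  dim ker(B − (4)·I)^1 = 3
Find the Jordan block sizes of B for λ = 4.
Block sizes for λ = 4: [1, 1, 1]

From the dimensions of kernels of powers, the number of Jordan blocks of size at least j is d_j − d_{j−1} where d_j = dim ker(N^j) (with d_0 = 0). Computing the differences gives [3].
The number of blocks of size exactly k is (#blocks of size ≥ k) − (#blocks of size ≥ k + 1), so the partition is: 3 block(s) of size 1.
In nonincreasing order the block sizes are [1, 1, 1].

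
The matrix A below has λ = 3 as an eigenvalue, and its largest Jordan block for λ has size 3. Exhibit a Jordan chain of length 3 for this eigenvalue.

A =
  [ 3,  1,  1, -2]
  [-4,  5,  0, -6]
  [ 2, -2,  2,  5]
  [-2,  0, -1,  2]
A Jordan chain for λ = 3 of length 3:
v_1 = (2, 4, -4, 0)ᵀ
v_2 = (0, -4, 2, -2)ᵀ
v_3 = (1, 0, 0, 0)ᵀ

Let N = A − (3)·I. We want v_3 with N^3 v_3 = 0 but N^2 v_3 ≠ 0; then v_{j-1} := N · v_j for j = 3, …, 2.

Pick v_3 = (1, 0, 0, 0)ᵀ.
Then v_2 = N · v_3 = (0, -4, 2, -2)ᵀ.
Then v_1 = N · v_2 = (2, 4, -4, 0)ᵀ.

Sanity check: (A − (3)·I) v_1 = (0, 0, 0, 0)ᵀ = 0. ✓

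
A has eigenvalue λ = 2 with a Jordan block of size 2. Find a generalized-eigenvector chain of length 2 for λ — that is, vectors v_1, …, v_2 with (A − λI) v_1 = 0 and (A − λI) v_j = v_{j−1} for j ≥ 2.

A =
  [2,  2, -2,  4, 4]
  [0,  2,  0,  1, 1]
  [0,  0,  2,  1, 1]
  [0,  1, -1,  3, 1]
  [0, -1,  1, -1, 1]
A Jordan chain for λ = 2 of length 2:
v_1 = (2, 0, 0, 1, -1)ᵀ
v_2 = (0, 1, 0, 0, 0)ᵀ

Let N = A − (2)·I. We want v_2 with N^2 v_2 = 0 but N^1 v_2 ≠ 0; then v_{j-1} := N · v_j for j = 2, …, 2.

Pick v_2 = (0, 1, 0, 0, 0)ᵀ.
Then v_1 = N · v_2 = (2, 0, 0, 1, -1)ᵀ.

Sanity check: (A − (2)·I) v_1 = (0, 0, 0, 0, 0)ᵀ = 0. ✓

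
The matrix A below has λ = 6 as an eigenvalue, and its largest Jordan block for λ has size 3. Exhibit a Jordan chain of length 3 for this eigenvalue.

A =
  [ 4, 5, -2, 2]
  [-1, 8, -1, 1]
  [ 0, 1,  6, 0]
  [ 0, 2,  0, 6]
A Jordan chain for λ = 6 of length 3:
v_1 = (-1, 0, -1, -2)ᵀ
v_2 = (-2, -1, 0, 0)ᵀ
v_3 = (1, 0, 0, 0)ᵀ

Let N = A − (6)·I. We want v_3 with N^3 v_3 = 0 but N^2 v_3 ≠ 0; then v_{j-1} := N · v_j for j = 3, …, 2.

Pick v_3 = (1, 0, 0, 0)ᵀ.
Then v_2 = N · v_3 = (-2, -1, 0, 0)ᵀ.
Then v_1 = N · v_2 = (-1, 0, -1, -2)ᵀ.

Sanity check: (A − (6)·I) v_1 = (0, 0, 0, 0)ᵀ = 0. ✓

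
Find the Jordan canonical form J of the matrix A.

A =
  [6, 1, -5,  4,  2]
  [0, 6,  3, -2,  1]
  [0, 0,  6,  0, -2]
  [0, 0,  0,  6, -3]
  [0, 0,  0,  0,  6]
J_3(6) ⊕ J_2(6)

The characteristic polynomial is
  det(x·I − A) = x^5 - 30*x^4 + 360*x^3 - 2160*x^2 + 6480*x - 7776 = (x - 6)^5

Eigenvalues and multiplicities (the geometric multiplicity of λ is n − rank(A − λI), which equals the number of Jordan blocks for λ):
  λ = 6: algebraic multiplicity = 5, geometric multiplicity = 2

Determining the block sizes for each eigenvalue:
  λ = 6: with am = 5 and gm = 2, the partition is not yet determined (e.g. several partitions of 5 into 2 parts exist). Let N = A − (6)·I. Computing rank(N^1) = 3, rank(N^2) = 1, rank(N^3) = 0; the number of blocks of size ≥ j is rank(N^{j−1}) − rank(N^j), giving [2, 2, 1]. So we have 1 block(s) of size 3, 1 block(s) of size 2 → block sizes [3, 2]

Assembling the blocks gives a Jordan form
J =
  [6, 1, 0, 0, 0]
  [0, 6, 1, 0, 0]
  [0, 0, 6, 0, 0]
  [0, 0, 0, 6, 1]
  [0, 0, 0, 0, 6]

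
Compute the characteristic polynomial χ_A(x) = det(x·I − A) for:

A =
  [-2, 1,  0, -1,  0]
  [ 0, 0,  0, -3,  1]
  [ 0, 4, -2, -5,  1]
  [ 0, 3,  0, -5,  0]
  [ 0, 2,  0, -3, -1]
x^5 + 10*x^4 + 40*x^3 + 80*x^2 + 80*x + 32

Expanding det(x·I − A) (e.g. by cofactor expansion or by noting that A is similar to its Jordan form J, which has the same characteristic polynomial as A) gives
  χ_A(x) = x^5 + 10*x^4 + 40*x^3 + 80*x^2 + 80*x + 32
which factors as (x + 2)^5. The eigenvalues (with algebraic multiplicities) are λ = -2 with multiplicity 5.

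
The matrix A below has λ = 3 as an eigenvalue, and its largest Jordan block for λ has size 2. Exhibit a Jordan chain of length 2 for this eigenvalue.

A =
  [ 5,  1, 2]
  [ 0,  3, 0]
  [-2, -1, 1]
A Jordan chain for λ = 3 of length 2:
v_1 = (2, 0, -2)ᵀ
v_2 = (1, 0, 0)ᵀ

Let N = A − (3)·I. We want v_2 with N^2 v_2 = 0 but N^1 v_2 ≠ 0; then v_{j-1} := N · v_j for j = 2, …, 2.

Pick v_2 = (1, 0, 0)ᵀ.
Then v_1 = N · v_2 = (2, 0, -2)ᵀ.

Sanity check: (A − (3)·I) v_1 = (0, 0, 0)ᵀ = 0. ✓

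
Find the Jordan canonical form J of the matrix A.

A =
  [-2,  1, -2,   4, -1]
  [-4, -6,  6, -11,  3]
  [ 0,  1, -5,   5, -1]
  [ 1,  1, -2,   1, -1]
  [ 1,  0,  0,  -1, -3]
J_2(-3) ⊕ J_2(-3) ⊕ J_1(-3)

The characteristic polynomial is
  det(x·I − A) = x^5 + 15*x^4 + 90*x^3 + 270*x^2 + 405*x + 243 = (x + 3)^5

Eigenvalues and multiplicities (the geometric multiplicity of λ is n − rank(A − λI), which equals the number of Jordan blocks for λ):
  λ = -3: algebraic multiplicity = 5, geometric multiplicity = 3

Determining the block sizes for each eigenvalue:
  λ = -3: with am = 5 and gm = 3, the partition is not yet determined (e.g. several partitions of 5 into 3 parts exist). Let N = A − (-3)·I. Computing rank(N^1) = 2, rank(N^2) = 0; the number of blocks of size ≥ j is rank(N^{j−1}) − rank(N^j), giving [3, 2]. So we have 2 block(s) of size 2, 1 block(s) of size 1 → block sizes [2, 2, 1]

Assembling the blocks gives a Jordan form
J =
  [-3,  1,  0,  0,  0]
  [ 0, -3,  0,  0,  0]
  [ 0,  0, -3,  1,  0]
  [ 0,  0,  0, -3,  0]
  [ 0,  0,  0,  0, -3]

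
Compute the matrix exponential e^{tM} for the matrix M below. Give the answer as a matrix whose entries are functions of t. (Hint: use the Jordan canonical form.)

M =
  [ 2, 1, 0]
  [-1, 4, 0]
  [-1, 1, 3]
e^{tM} =
  [-t*exp(3*t) + exp(3*t), t*exp(3*t), 0]
  [-t*exp(3*t), t*exp(3*t) + exp(3*t), 0]
  [-t*exp(3*t), t*exp(3*t), exp(3*t)]

Strategy: write M = P · J · P⁻¹ where J is a Jordan canonical form, so e^{tM} = P · e^{tJ} · P⁻¹, and e^{tJ} can be computed block-by-block.

M has Jordan form
J =
  [3, 1, 0]
  [0, 3, 0]
  [0, 0, 3]
(up to reordering of blocks).

Per-block formulas:
  For a 2×2 Jordan block J_2(3): exp(t · J_2(3)) = e^(3t)·(I + t·N), where N is the 2×2 nilpotent shift.
  For a 1×1 block at λ = 3: exp(t · [3]) = [e^(3t)].

After assembling e^{tJ} and conjugating by P, we get:

e^{tM} =
  [-t*exp(3*t) + exp(3*t), t*exp(3*t), 0]
  [-t*exp(3*t), t*exp(3*t) + exp(3*t), 0]
  [-t*exp(3*t), t*exp(3*t), exp(3*t)]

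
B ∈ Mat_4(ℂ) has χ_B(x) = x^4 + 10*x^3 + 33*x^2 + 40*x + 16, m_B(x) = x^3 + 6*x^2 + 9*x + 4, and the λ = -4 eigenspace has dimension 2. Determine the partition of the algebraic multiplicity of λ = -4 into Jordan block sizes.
Block sizes for λ = -4: [1, 1]

Step 1 — from the characteristic polynomial, algebraic multiplicity of λ = -4 is 2. From dim ker(B − (-4)·I) = 2, there are exactly 2 Jordan blocks for λ = -4.
Step 2 — from the minimal polynomial, the factor (x + 4) tells us the largest block for λ = -4 has size 1.
Step 3 — with total size 2, 2 blocks, and largest block 1, the block sizes (in nonincreasing order) are [1, 1].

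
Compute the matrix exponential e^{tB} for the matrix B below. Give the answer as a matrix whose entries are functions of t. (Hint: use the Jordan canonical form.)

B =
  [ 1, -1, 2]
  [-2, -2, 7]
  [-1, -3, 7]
e^{tB} =
  [t^2*exp(2*t)/2 - t*exp(2*t) + exp(2*t), -t^2*exp(2*t)/2 - t*exp(2*t), t^2*exp(2*t)/2 + 2*t*exp(2*t)]
  [3*t^2*exp(2*t)/2 - 2*t*exp(2*t), -3*t^2*exp(2*t)/2 - 4*t*exp(2*t) + exp(2*t), 3*t^2*exp(2*t)/2 + 7*t*exp(2*t)]
  [t^2*exp(2*t) - t*exp(2*t), -t^2*exp(2*t) - 3*t*exp(2*t), t^2*exp(2*t) + 5*t*exp(2*t) + exp(2*t)]

Strategy: write B = P · J · P⁻¹ where J is a Jordan canonical form, so e^{tB} = P · e^{tJ} · P⁻¹, and e^{tJ} can be computed block-by-block.

B has Jordan form
J =
  [2, 1, 0]
  [0, 2, 1]
  [0, 0, 2]
(up to reordering of blocks).

Per-block formulas:
  For a 3×3 Jordan block J_3(2): exp(t · J_3(2)) = e^(2t)·(I + t·N + (t^2/2)·N^2), where N is the 3×3 nilpotent shift.

After assembling e^{tJ} and conjugating by P, we get:

e^{tB} =
  [t^2*exp(2*t)/2 - t*exp(2*t) + exp(2*t), -t^2*exp(2*t)/2 - t*exp(2*t), t^2*exp(2*t)/2 + 2*t*exp(2*t)]
  [3*t^2*exp(2*t)/2 - 2*t*exp(2*t), -3*t^2*exp(2*t)/2 - 4*t*exp(2*t) + exp(2*t), 3*t^2*exp(2*t)/2 + 7*t*exp(2*t)]
  [t^2*exp(2*t) - t*exp(2*t), -t^2*exp(2*t) - 3*t*exp(2*t), t^2*exp(2*t) + 5*t*exp(2*t) + exp(2*t)]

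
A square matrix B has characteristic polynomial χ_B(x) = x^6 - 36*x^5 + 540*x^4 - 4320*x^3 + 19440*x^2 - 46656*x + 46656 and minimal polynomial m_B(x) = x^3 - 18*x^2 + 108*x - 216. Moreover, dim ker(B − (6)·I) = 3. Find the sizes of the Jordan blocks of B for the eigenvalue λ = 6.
Block sizes for λ = 6: [3, 2, 1]

Step 1 — from the characteristic polynomial, algebraic multiplicity of λ = 6 is 6. From dim ker(B − (6)·I) = 3, there are exactly 3 Jordan blocks for λ = 6.
Step 2 — from the minimal polynomial, the factor (x − 6)^3 tells us the largest block for λ = 6 has size 3.
Step 3 — with total size 6, 3 blocks, and largest block 3, the block sizes (in nonincreasing order) are [3, 2, 1].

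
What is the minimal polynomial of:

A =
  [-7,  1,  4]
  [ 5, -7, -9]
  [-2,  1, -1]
x^3 + 15*x^2 + 75*x + 125

The characteristic polynomial is χ_A(x) = (x + 5)^3, so the eigenvalues are known. The minimal polynomial is
  m_A(x) = Π_λ (x − λ)^{k_λ}
where k_λ is the size of the *largest* Jordan block for λ (equivalently, the smallest k with (A − λI)^k v = 0 for every generalised eigenvector v of λ).

  λ = -5: largest Jordan block has size 3, contributing (x + 5)^3

So m_A(x) = (x + 5)^3 = x^3 + 15*x^2 + 75*x + 125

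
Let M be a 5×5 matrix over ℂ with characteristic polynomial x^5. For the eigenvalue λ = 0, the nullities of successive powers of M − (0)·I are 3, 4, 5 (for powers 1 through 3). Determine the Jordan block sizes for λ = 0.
Block sizes for λ = 0: [3, 1, 1]

From the dimensions of kernels of powers, the number of Jordan blocks of size at least j is d_j − d_{j−1} where d_j = dim ker(N^j) (with d_0 = 0). Computing the differences gives [3, 1, 1].
The number of blocks of size exactly k is (#blocks of size ≥ k) − (#blocks of size ≥ k + 1), so the partition is: 2 block(s) of size 1, 1 block(s) of size 3.
In nonincreasing order the block sizes are [3, 1, 1].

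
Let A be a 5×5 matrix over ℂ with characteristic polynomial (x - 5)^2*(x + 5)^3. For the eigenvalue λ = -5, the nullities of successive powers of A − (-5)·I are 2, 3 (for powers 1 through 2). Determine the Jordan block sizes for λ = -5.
Block sizes for λ = -5: [2, 1]

From the dimensions of kernels of powers, the number of Jordan blocks of size at least j is d_j − d_{j−1} where d_j = dim ker(N^j) (with d_0 = 0). Computing the differences gives [2, 1].
The number of blocks of size exactly k is (#blocks of size ≥ k) − (#blocks of size ≥ k + 1), so the partition is: 1 block(s) of size 1, 1 block(s) of size 2.
In nonincreasing order the block sizes are [2, 1].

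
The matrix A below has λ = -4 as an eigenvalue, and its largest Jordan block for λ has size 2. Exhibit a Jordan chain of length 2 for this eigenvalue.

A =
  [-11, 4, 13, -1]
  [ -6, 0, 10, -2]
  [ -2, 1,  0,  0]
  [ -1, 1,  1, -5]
A Jordan chain for λ = -4 of length 2:
v_1 = (-7, -6, -2, -1)ᵀ
v_2 = (1, 0, 0, 0)ᵀ

Let N = A − (-4)·I. We want v_2 with N^2 v_2 = 0 but N^1 v_2 ≠ 0; then v_{j-1} := N · v_j for j = 2, …, 2.

Pick v_2 = (1, 0, 0, 0)ᵀ.
Then v_1 = N · v_2 = (-7, -6, -2, -1)ᵀ.

Sanity check: (A − (-4)·I) v_1 = (0, 0, 0, 0)ᵀ = 0. ✓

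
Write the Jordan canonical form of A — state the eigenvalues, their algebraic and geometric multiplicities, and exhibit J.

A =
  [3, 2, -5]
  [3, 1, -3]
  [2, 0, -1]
J_3(1)

The characteristic polynomial is
  det(x·I − A) = x^3 - 3*x^2 + 3*x - 1 = (x - 1)^3

Eigenvalues and multiplicities (the geometric multiplicity of λ is n − rank(A − λI), which equals the number of Jordan blocks for λ):
  λ = 1: algebraic multiplicity = 3, geometric multiplicity = 1

Determining the block sizes for each eigenvalue:
  λ = 1: one block (gm = 1), so the single block has size am = 3 → block sizes [3]

Assembling the blocks gives a Jordan form
J =
  [1, 1, 0]
  [0, 1, 1]
  [0, 0, 1]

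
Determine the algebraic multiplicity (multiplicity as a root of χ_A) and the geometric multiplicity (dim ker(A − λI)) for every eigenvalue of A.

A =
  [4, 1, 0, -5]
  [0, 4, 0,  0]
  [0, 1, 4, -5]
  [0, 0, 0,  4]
λ = 4: alg = 4, geom = 3

Step 1 — factor the characteristic polynomial to read off the algebraic multiplicities:
  χ_A(x) = (x - 4)^4

Step 2 — compute geometric multiplicities via the rank-nullity identity g(λ) = n − rank(A − λI):
  rank(A − (4)·I) = 1, so dim ker(A − (4)·I) = n − 1 = 3

Summary:
  λ = 4: algebraic multiplicity = 4, geometric multiplicity = 3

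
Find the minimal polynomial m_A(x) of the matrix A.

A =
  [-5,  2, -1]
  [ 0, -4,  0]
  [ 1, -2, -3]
x^2 + 8*x + 16

The characteristic polynomial is χ_A(x) = (x + 4)^3, so the eigenvalues are known. The minimal polynomial is
  m_A(x) = Π_λ (x − λ)^{k_λ}
where k_λ is the size of the *largest* Jordan block for λ (equivalently, the smallest k with (A − λI)^k v = 0 for every generalised eigenvector v of λ).

  λ = -4: largest Jordan block has size 2, contributing (x + 4)^2

So m_A(x) = (x + 4)^2 = x^2 + 8*x + 16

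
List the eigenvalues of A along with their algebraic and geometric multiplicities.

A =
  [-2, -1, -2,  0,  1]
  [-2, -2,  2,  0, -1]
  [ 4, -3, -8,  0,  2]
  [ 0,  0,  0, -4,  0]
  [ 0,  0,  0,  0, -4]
λ = -4: alg = 5, geom = 3

Step 1 — factor the characteristic polynomial to read off the algebraic multiplicities:
  χ_A(x) = (x + 4)^5

Step 2 — compute geometric multiplicities via the rank-nullity identity g(λ) = n − rank(A − λI):
  rank(A − (-4)·I) = 2, so dim ker(A − (-4)·I) = n − 2 = 3

Summary:
  λ = -4: algebraic multiplicity = 5, geometric multiplicity = 3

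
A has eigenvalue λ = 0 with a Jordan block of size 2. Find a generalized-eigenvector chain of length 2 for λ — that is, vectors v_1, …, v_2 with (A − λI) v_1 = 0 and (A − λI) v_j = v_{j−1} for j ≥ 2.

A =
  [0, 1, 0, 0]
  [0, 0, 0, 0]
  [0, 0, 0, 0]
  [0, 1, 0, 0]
A Jordan chain for λ = 0 of length 2:
v_1 = (1, 0, 0, 1)ᵀ
v_2 = (0, 1, 0, 0)ᵀ

Let N = A − (0)·I. We want v_2 with N^2 v_2 = 0 but N^1 v_2 ≠ 0; then v_{j-1} := N · v_j for j = 2, …, 2.

Pick v_2 = (0, 1, 0, 0)ᵀ.
Then v_1 = N · v_2 = (1, 0, 0, 1)ᵀ.

Sanity check: (A − (0)·I) v_1 = (0, 0, 0, 0)ᵀ = 0. ✓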